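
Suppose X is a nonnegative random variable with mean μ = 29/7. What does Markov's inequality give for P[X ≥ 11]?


μ = E[X] = 29/7, a = 11.
Markov: P[X ≥ 11] ≤ μ/a = (29/7)/11 = 29/77.
Numerically: ≈ 0.377.
(Since a = 11 > μ = 4.143, the bound 29/77 is < 1 and informative.)

P[X ≥ 11] ≤ 29/77 ≈ 0.377.


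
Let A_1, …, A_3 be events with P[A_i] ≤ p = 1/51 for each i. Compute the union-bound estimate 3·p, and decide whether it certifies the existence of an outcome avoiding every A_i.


Union bound: P[∪_{i=1}^{3} A_i] ≤ Σ_i P[A_i] ≤ 3·p = 3·(1/51) = 1/17.
Numerically: 1/17 ≈ 0.0588.
Is 1/17 < 1? YES.
Since P[∪ A_i] ≤ 1/17 < 1, the complement has P[∩ A_i^c] ≥ 1 − 1/17 = 16/17 > 0, so some outcome avoids every A_i.

3·p = 1/17 ≈ 0.0588; existence CERTIFIED by the union bound.


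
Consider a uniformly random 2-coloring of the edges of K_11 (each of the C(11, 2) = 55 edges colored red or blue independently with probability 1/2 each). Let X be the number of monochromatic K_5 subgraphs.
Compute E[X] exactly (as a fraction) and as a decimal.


Let X = Σ_S X_S over the C(11, 5) = 462 subsets S of size 5, where X_S = 1 if the K_5 on S is monochromatic.
For a fixed S, the K_5 on S has C(5, 2) = 10 edges. P[all 10 edges red] = (1/2)^10, and likewise for blue, so P[monochromatic] = 2·(1/2)^10 = 2^{1 − 10} = 1/512.
By linearity of expectation: E[X] = C(11, 5) · 2^{1 − 10} = 462 · 1/512 = 231/256.
Numerically: E[X] ≈ 0.902344.

E[X] = C(11,5)·2^(1−C(5,2)) = 231/256 ≈ 0.902344.


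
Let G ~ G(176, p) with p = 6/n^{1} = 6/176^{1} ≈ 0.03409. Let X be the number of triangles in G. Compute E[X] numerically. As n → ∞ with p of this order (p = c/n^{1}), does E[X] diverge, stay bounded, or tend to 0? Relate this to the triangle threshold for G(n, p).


Number of potential triangles: C(176, 3) = 893200.
Each occurs with probability p³ ≈ (0.03409)³ ≈ 3.962012e-05.
By linearity: E[X] = C(176, 3)·p³ ≈ 893200 · 3.962012e-05 ≈ 35.3887.
Here α = 1, so p = 6/n is exactly at the triangle threshold p ~ 1/n. Asymptotically E[X] → c³/6 = 6³/6 = 36 ≈ 36.0000, a bounded constant. In this regime the triangle count is asymptotically Poisson(c³/6).

E[X] ≈ 35.3887; in regime p = Θ(1/n^{1}) E[X] stays bounded (at the triangle threshold p ~ 1/n).


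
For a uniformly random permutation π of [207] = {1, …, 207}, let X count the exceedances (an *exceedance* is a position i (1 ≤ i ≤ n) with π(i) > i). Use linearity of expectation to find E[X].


Write X = Σ_{i=1}^{207} X_i, where X_i = 1_{π(i) > i}.
For each fixed i, π(i) is uniform over {1, …, 207} (marginal of a uniform permutation), so P[π(i) > i] = (n − i)/n. Summing: Σ_{i=1}^{207} (n − i)/n = (0 + 1 + … + 206)/207 = 207(207 − 1)/(2·207) = (207 − 1)/2.
Hence E[X] = Σ_{i=1}^{207} (207 − i)/207 = 103 ≈ 103.00000.

E[X] = 103 = 103.00000.


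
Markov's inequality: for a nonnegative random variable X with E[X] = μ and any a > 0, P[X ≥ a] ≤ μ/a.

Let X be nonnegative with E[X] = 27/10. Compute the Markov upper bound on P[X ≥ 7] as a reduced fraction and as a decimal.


μ = E[X] = 27/10, a = 7.
Markov: P[X ≥ 7] ≤ μ/a = (27/10)/7 = 27/70.
Numerically: ≈ 0.385714.
(Since a = 7 > μ = 2.700000, the bound 27/70 is < 1 and informative.)

P[X ≥ 7] ≤ 27/70 ≈ 0.385714.


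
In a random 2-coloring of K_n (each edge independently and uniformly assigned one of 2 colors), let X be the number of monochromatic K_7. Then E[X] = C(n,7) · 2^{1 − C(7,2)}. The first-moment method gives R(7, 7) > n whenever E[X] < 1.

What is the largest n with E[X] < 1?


We need C(n, 7) · 2^{1 − 21} < 1, i.e. C(n, 7) < 2^{21 − 1} = 1048576.
Check values of n near the boundary:
  n = 23: C(23, 7) = 245157; 245157 < 1048576? YES
  n = 24: C(24, 7) = 346104; 346104 < 1048576? YES
  n = 25: C(25, 7) = 480700; 480700 < 1048576? YES
  n = 26: C(26, 7) = 657800; 657800 < 1048576? YES
  n = 27: C(27, 7) = 888030; 888030 < 1048576? YES
  n = 28: C(28, 7) = 1184040; 1184040 < 1048576? NO
The largest n with C(n, 7) < 1048576 is n = 27 (where E[X] = 444015/524288 ≈ 0.8469). Hence R(7, 7) > 27, i.e. R(7, 7) ≥ 28.

Largest n = 27; hence R(7, 7) > 27.


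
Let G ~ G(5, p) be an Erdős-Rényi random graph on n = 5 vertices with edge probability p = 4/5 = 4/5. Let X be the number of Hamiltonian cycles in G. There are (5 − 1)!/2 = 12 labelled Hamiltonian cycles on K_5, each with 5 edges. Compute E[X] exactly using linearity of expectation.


K_5 has (5 − 1)!/2 = 12 labelled Hamiltonian cycles.
For each such Hamiltonian cycle H, let X_H = 1 if all 5 edges of H are present in G. Then P[X_H = 1] = p^{5} = (4/5)^{5} = 1024/3125.
By linearity of expectation: E[X] = Σ_H E[X_H] = 12 · p^{5} = 12 · 1024/3125 = 12288/3125.
Numerically: E[X] ≈ 3.9322.

E[X] = 12 · (4/5)^{5} = 12288/3125 ≈ 3.9322.


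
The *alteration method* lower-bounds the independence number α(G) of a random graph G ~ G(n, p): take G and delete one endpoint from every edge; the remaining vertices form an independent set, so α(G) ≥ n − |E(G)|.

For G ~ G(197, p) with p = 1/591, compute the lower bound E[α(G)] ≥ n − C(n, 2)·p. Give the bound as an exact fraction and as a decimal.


E[|E(G)|] = C(197, 2)·p = 19306 · (1/591) = 98/3.
E[α(G)] ≥ n − E[|E(G)|] = 197 − 98/3 = 493/3.
Numerically: ≈ 164.333333.
(This is only a lower bound; the true E[α(G)] may be larger.)

E[α(G)] ≥ 493/3 ≈ 164.333333.


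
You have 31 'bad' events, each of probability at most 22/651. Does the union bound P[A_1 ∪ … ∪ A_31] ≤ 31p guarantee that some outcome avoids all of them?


Union bound: P[∪_{i=1}^{31} A_i] ≤ Σ_i P[A_i] ≤ 31·p = 31·(22/651) = 22/21.
Numerically: 22/21 ≈ 1.0476190.
Is 22/21 < 1? NO.
Since the bound 22/21 is ≥ 1, the union bound is uninformative here; it does NOT by itself certify existence.

31·p = 22/21 ≈ 1.0476190; existence NOT certified by the union bound.


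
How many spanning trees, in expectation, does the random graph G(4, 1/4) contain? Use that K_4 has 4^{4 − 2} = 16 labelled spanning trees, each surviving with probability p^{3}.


K_4 has 4^{4 − 2} = 16 labelled spanning trees.
For each such spanning tree H, let X_H = 1 if all 3 edges of H are present in G. Then P[X_H = 1] = p^{3} = (1/4)^{3} = 1/64.
By linearity: E[X] = Σ_H E[X_H] = 16 · p^{3} = 16 · 1/64 = 1/4.
Numerically: E[X] ≈ 0.25.

E[X] = 16 · (1/4)^{3} = 1/4 ≈ 0.25.


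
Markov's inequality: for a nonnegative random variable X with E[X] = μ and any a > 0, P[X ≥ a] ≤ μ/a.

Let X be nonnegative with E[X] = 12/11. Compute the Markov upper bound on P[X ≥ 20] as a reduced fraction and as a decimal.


μ = E[X] = 12/11, a = 20.
Markov: P[X ≥ 20] ≤ μ/a = (12/11)/20 = 3/55.
Numerically: ≈ 0.0545.
(Since a = 20 > μ = 1.0909, the bound 3/55 is < 1 and informative.)

P[X ≥ 20] ≤ 3/55 ≈ 0.0545.


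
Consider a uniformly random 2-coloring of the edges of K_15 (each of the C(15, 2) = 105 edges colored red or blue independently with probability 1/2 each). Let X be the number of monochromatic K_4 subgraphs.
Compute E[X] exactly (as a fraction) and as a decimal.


Let X = Σ_S X_S over the C(15, 4) = 1365 subsets S of size 4, where X_S = 1 if the K_4 on S is monochromatic.
For a fixed S, the K_4 on S has C(4, 2) = 6 edges. P[all 6 edges red] = (1/2)^6, and likewise for blue, so P[monochromatic] = 2·(1/2)^6 = 2^{1 − 6} = 1/32.
By linearity: E[X] = C(15, 4) · 2^{1 − 6} = 1365 · 1/32 = 1365/32.
Numerically: E[X] ≈ 42.656.

E[X] = C(15,4)·2^(1−C(4,2)) = 1365/32 ≈ 42.656.


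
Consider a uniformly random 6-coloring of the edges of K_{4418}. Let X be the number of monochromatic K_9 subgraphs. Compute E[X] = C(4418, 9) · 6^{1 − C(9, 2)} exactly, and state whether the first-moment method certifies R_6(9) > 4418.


E[X] = C(4418, 9) · 6^{1 − 36} = 1752779389572095347587475120 · 6^{−35} = 1752779389572095347587475120/1719070799748422591028658176.
As a reduced fraction: E[X] = 109548711848255959224217195/107441924984276411939291136 ≈ 1.0196.
Is E[X] < 1? NO.
Since E[X] ≥ 1, the first-moment bound is inconclusive at n = 4418; it does NOT by itself certify R_6(9) > 4418.

E[X] = 109548711848255959224217195/107441924984276411939291136 ≈ 1.0196; E[X] ≥ 1; first-moment method inconclusive here.


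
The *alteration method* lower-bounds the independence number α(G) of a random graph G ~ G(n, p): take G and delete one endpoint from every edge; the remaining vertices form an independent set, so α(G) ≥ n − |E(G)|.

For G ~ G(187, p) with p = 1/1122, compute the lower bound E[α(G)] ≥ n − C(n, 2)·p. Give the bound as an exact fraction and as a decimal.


E[|E(G)|] = C(187, 2)·p = 17391 · (1/1122) = 31/2.
E[α(G)] ≥ n − E[|E(G)|] = 187 − 31/2 = 343/2.
Numerically: ≈ 171.500.
(This is only a lower bound; the true E[α(G)] may be larger.)

E[α(G)] ≥ 343/2 ≈ 171.500.


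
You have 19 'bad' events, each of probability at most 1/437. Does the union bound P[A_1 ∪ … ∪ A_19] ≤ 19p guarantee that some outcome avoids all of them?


Union bound: P[∪_{i=1}^{19} A_i] ≤ Σ_i P[A_i] ≤ 19·p = 19·(1/437) = 1/23.
Numerically: 1/23 ≈ 0.043478.
Is 1/23 < 1? YES.
Since P[∪ A_i] ≤ 1/23 < 1, the complement has P[∩ A_i^c] ≥ 1 − 1/23 = 22/23 > 0, so some outcome avoids every A_i.

19·p = 1/23 ≈ 0.043478; existence CERTIFIED by the union bound.


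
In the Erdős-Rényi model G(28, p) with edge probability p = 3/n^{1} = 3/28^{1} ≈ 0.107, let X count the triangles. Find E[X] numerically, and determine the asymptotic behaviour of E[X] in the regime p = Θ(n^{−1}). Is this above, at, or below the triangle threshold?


Number of potential triangles: C(28, 3) = 3276.
Each occurs with probability p³ ≈ (0.107)³ ≈ 1.22996e-03.
By linearity: E[X] = C(28, 3)·p³ ≈ 3276 · 1.22996e-03 ≈ 4.029.
Here α = 1, so p = 3/n is exactly at the triangle threshold p ~ 1/n. Asymptotically E[X] → c³/6 = 3³/6 = 9/2 ≈ 4.500, a bounded constant. In this regime the triangle count is asymptotically Poisson(c³/6).

E[X] ≈ 4.029; in regime p = Θ(1/n^{1}) E[X] stays bounded (at the triangle threshold p ~ 1/n).


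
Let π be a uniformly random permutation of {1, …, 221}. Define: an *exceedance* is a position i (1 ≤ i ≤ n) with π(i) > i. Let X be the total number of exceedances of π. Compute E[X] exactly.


Write X = Σ_{i=1}^{221} X_i, where X_i = 1_{π(i) > i}.
For each fixed i, π(i) is uniform over {1, …, 221} (marginal of a uniform permutation), so P[π(i) > i] = (n − i)/n. Summing: Σ_{i=1}^{221} (n − i)/n = (0 + 1 + … + 220)/221 = 221(221 − 1)/(2·221) = (221 − 1)/2.
Hence E[X] = Σ_{i=1}^{221} (221 − i)/221 = 110 ≈ 110.000000.

E[X] = 110 = 110.000000.


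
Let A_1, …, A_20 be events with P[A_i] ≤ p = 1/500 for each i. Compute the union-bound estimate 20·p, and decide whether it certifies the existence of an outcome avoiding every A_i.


Union bound: P[∪_{i=1}^{20} A_i] ≤ Σ_i P[A_i] ≤ 20·p = 20·(1/500) = 1/25.
Numerically: 1/25 ≈ 0.0400.
Is 1/25 < 1? YES.
Since P[∪ A_i] ≤ 1/25 < 1, the complement has P[∩ A_i^c] ≥ 1 − 1/25 = 24/25 > 0, so some outcome avoids every A_i.

20·p = 1/25 ≈ 0.0400; existence CERTIFIED by the union bound.


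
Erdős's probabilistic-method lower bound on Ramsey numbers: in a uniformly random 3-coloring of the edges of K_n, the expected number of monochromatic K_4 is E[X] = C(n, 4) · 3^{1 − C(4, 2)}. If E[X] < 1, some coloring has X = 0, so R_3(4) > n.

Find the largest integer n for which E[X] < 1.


We need C(n, 4) · 3^{1 − 6} < 1, i.e. C(n, 4) < 3^{6 − 1} = 243.
Check values of n near the boundary:
  n = 7: C(7, 4) = 35; 35 < 243? YES
  n = 8: C(8, 4) = 70; 70 < 243? YES
  n = 9: C(9, 4) = 126; 126 < 243? YES
  n = 10: C(10, 4) = 210; 210 < 243? YES
  n = 11: C(11, 4) = 330; 330 < 243? NO
The largest n with C(n, 4) < 243 is n = 10 (where E[X] = 70/81 ≈ 0.8641975). Hence R_3(4) > 10, i.e. R_3(4) ≥ 11.

Largest n = 10; hence R_3(4) > 10.


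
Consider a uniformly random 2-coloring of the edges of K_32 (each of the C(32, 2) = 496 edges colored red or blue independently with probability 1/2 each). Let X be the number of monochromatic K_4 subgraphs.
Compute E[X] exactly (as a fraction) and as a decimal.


Let X = Σ_S X_S over the C(32, 4) = 35960 subsets S of size 4, where X_S = 1 if the K_4 on S is monochromatic.
For a fixed S, the K_4 on S has C(4, 2) = 6 edges. P[all 6 edges red] = (1/2)^6, and likewise for blue, so P[monochromatic] = 2·(1/2)^6 = 2^{1 − 6} = 1/32.
Summing: E[X] = C(32, 4) · 2^{1 − 6} = 35960 · 1/32 = 4495/4.
Numerically: E[X] ≈ 1123.7500.

E[X] = C(32,4)·2^(1−C(4,2)) = 4495/4 ≈ 1123.7500.


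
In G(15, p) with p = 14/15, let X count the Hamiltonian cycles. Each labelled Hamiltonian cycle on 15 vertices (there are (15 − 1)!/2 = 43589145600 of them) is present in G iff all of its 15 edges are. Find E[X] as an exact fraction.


K_15 has (15 − 1)!/2 = 43589145600 labelled Hamiltonian cycles.
For each such Hamiltonian cycle H, let X_H = 1 if all 15 edges of H are present in G. Then P[X_H = 1] = p^{15} = (14/15)^{15} = 155568095557812224/437893890380859375.
By linearity of expectation: E[X] = Σ_H E[X_H] = 43589145600 · p^{15} = 43589145600 · 155568095557812224/437893890380859375 = 1116227221067356419653632/72081298828125.
Numerically: E[X] ≈ 1.54857e+10.

E[X] = 43589145600 · (14/15)^{15} = 1116227221067356419653632/72081298828125 ≈ 1.54857e+10.


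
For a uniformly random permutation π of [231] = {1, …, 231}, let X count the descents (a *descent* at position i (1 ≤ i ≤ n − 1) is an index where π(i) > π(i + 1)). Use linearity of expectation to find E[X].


Write X = Σ X_I over i = 1, …, 230, with X_I the indicator of one descent.
There are 230 indicators.
For each fixed i, the pair (π(i), π(i+1)) is a uniformly random ordered pair of distinct values from {1, …, 231}; by symmetry P[π(i) > π(i+1)] = 1/2.
By linearity: E[X] = 230 · (1/2) = (231 − 1) · (1/2) = 115 ≈ 115.000000.

E[X] = 115 = 115.000000.


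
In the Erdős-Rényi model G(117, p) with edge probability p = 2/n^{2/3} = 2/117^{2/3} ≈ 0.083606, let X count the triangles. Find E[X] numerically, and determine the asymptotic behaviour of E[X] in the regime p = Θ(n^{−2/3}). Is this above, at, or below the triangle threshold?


Number of potential triangles: C(117, 3) = 260130.
Each occurs with probability p³ ≈ (0.083606)³ ≈ 5.8441084e-04.
By linearity: E[X] = C(117, 3)·p³ ≈ 260130 · 5.8441084e-04 ≈ 152.02279.
Since α = 2/3 < 1, p = c/n^{2/3} ≫ 1/n is above the triangle threshold p ~ 1/n. Asymptotically E[X] ~ (c³/6)·n^{3(1−α)} = (2³/6)·n^{1} → ∞; triangles are abundant w.h.p.

E[X] ≈ 152.02279; in regime p = Θ(1/n^{2/3}) E[X] diverges (above the triangle threshold p ~ 1/n).


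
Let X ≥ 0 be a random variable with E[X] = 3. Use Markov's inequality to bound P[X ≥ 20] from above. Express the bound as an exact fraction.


μ = E[X] = 3, a = 20.
Markov: P[X ≥ 20] ≤ μ/a = (3)/20 = 3/20.
Numerically: ≈ 0.150.
(Since a = 20 > μ = 3.000, the bound 3/20 is < 1 and informative.)

P[X ≥ 20] ≤ 3/20 ≈ 0.150.


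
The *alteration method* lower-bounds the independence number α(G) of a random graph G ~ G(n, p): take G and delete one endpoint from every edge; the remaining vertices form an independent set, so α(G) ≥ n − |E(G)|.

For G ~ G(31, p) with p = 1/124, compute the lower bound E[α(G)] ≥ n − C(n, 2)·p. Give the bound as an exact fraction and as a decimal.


E[|E(G)|] = C(31, 2)·p = 465 · (1/124) = 15/4.
E[α(G)] ≥ n − E[|E(G)|] = 31 − 15/4 = 109/4.
Numerically: ≈ 27.2500.
(This is only a lower bound; the true E[α(G)] may be larger.)

E[α(G)] ≥ 109/4 ≈ 27.2500.


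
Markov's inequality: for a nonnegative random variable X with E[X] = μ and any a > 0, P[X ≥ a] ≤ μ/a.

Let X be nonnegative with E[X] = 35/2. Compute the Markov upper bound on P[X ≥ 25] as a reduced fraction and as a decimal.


μ = E[X] = 35/2, a = 25.
Markov: P[X ≥ 25] ≤ μ/a = (35/2)/25 = 7/10.
Numerically: ≈ 0.700000.
(Since a = 25 > μ = 17.500000, the bound 7/10 is < 1 and informative.)

P[X ≥ 25] ≤ 7/10 ≈ 0.700000.


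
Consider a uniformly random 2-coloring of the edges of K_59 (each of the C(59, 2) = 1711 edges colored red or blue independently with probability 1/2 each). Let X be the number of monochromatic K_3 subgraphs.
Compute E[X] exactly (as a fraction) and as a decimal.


Let X = Σ_S X_S over the C(59, 3) = 32509 subsets S of size 3, where X_S = 1 if the K_3 on S is monochromatic.
For a fixed S, the K_3 on S has C(3, 2) = 3 edges. P[all 3 edges red] = (1/2)^3, and likewise for blue, so P[monochromatic] = 2·(1/2)^3 = 2^{1 − 3} = 1/4.
Summing: E[X] = C(59, 3) · 2^{1 − 3} = 32509 · 1/4 = 32509/4.
Numerically: E[X] ≈ 8127.250000.

E[X] = C(59,3)·2^(1−C(3,2)) = 32509/4 ≈ 8127.250000.


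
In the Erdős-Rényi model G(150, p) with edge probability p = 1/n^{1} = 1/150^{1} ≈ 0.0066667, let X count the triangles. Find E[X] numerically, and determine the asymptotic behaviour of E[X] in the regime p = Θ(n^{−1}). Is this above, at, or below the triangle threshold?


Number of potential triangles: C(150, 3) = 551300.
Each occurs with probability p³ ≈ (0.0066667)³ ≈ 2.9629630e-07.
By linearity: E[X] = C(150, 3)·p³ ≈ 551300 · 2.9629630e-07 ≈ 0.16335.
Here α = 1, so p = 1/n is exactly at the triangle threshold p ~ 1/n. Asymptotically E[X] → c³/6 = 1³/6 = 1/6 ≈ 0.16667, a bounded constant. In this regime the triangle count is asymptotically Poisson(c³/6).

E[X] ≈ 0.16335; in regime p = Θ(1/n^{1}) E[X] stays bounded (at the triangle threshold p ~ 1/n).


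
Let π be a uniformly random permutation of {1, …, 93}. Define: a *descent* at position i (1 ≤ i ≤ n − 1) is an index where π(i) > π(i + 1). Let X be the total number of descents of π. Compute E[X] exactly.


Write X = Σ X_I over i = 1, …, 92, with X_I the indicator of one descent.
There are 92 indicators.
For each fixed i, the pair (π(i), π(i+1)) is a uniformly random ordered pair of distinct values from {1, …, 93}; by symmetry P[π(i) > π(i+1)] = 1/2.
By linearity: E[X] = 92 · (1/2) = (93 − 1) · (1/2) = 46 ≈ 46.000.

E[X] = 46 = 46.000.


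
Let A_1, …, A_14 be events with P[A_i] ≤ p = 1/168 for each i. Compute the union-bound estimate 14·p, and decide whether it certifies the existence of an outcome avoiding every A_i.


Union bound: P[∪_{i=1}^{14} A_i] ≤ Σ_i P[A_i] ≤ 14·p = 14·(1/168) = 1/12.
Numerically: 1/12 ≈ 0.0833.
Is 1/12 < 1? YES.
Since P[∪ A_i] ≤ 1/12 < 1, the complement has P[∩ A_i^c] ≥ 1 − 1/12 = 11/12 > 0, so some outcome avoids every A_i.

14·p = 1/12 ≈ 0.0833; existence CERTIFIED by the union bound.


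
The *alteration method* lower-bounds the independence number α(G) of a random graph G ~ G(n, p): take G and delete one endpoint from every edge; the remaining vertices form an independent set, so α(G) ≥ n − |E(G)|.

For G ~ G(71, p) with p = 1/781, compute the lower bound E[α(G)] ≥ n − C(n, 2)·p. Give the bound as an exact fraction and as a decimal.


E[|E(G)|] = C(71, 2)·p = 2485 · (1/781) = 35/11.
E[α(G)] ≥ n − E[|E(G)|] = 71 − 35/11 = 746/11.
Numerically: ≈ 67.818182.
(This is only a lower bound; the true E[α(G)] may be larger.)

E[α(G)] ≥ 746/11 ≈ 67.818182.


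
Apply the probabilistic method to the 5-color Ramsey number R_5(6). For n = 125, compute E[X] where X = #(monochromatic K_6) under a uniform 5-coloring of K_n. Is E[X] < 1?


E[X] = C(125, 6) · 5^{1 − 15} = 4690625500 · 5^{−14} = 4690625500/6103515625.
As a reduced fraction: E[X] = 37525004/48828125 ≈ 0.7685.
Is E[X] < 1? YES.
Since E[X] < 1, there exists a 5-coloring of K_{125} with no monochromatic K_6; hence R_5(6) > 125.

E[X] = 37525004/48828125 ≈ 0.7685; E[X] < 1, so R_5(6) > 125.


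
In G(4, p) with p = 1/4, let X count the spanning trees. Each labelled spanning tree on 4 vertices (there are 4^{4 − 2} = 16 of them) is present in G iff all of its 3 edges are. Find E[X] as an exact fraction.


K_4 has 4^{4 − 2} = 16 labelled spanning trees.
For each such spanning tree H, let X_H = 1 if all 3 edges of H are present in G. Then P[X_H = 1] = p^{3} = (1/4)^{3} = 1/64.
Summing the indicators: E[X] = Σ_H E[X_H] = 16 · p^{3} = 16 · 1/64 = 1/4.
Numerically: E[X] ≈ 0.25.

E[X] = 16 · (1/4)^{3} = 1/4 ≈ 0.25.


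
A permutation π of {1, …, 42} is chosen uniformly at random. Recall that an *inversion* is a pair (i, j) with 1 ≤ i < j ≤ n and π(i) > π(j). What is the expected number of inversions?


Write X = Σ X_I over the C(42, 2) = 861 pairs i < j, with X_I the indicator of one inversion.
There are 861 indicators.
For each fixed pair i < j, the values π(i) and π(j) are two distinct elements of {1, …, 42} in uniformly random order; by symmetry P[π(i) > π(j)] = 1/2.
By linearity: E[X] = 861 · (1/2) = C(42, 2) · (1/2) = 861/2 = 861/2 ≈ 430.500.

E[X] = 861/2 = 430.500.


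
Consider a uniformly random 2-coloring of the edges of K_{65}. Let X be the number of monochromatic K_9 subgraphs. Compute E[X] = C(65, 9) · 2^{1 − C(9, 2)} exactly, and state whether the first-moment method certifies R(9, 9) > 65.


E[X] = C(65, 9) · 2^{1 − 36} = 31966749880 · 2^{−35} = 31966749880/34359738368.
As a reduced fraction: E[X] = 3995843735/4294967296 ≈ 0.930355.
Is E[X] < 1? YES.
Since E[X] < 1, there exists a 2-coloring of K_{65} with no monochromatic K_9; hence R(9, 9) > 65.

E[X] = 3995843735/4294967296 ≈ 0.930355; E[X] < 1, so R(9, 9) > 65.


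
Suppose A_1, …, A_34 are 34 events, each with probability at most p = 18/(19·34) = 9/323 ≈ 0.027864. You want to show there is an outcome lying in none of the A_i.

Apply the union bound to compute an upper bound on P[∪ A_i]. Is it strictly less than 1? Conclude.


Union bound: P[∪_{i=1}^{34} A_i] ≤ Σ_i P[A_i] ≤ 34·p = 34·(9/323) = 18/19.
Numerically: 18/19 ≈ 0.947368.
Is 18/19 < 1? YES.
Since P[∪ A_i] ≤ 18/19 < 1, the complement has P[∩ A_i^c] ≥ 1 − 18/19 = 1/19 > 0, so some outcome avoids every A_i.

34·p = 18/19 ≈ 0.947368; existence CERTIFIED by the union bound.


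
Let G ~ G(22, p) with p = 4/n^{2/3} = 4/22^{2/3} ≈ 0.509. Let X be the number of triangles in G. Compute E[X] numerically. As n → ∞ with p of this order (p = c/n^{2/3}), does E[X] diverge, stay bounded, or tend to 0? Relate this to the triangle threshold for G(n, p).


Number of potential triangles: C(22, 3) = 1540.
Each occurs with probability p³ ≈ (0.509)³ ≈ 1.32231e-01.
By linearity: E[X] = C(22, 3)·p³ ≈ 1540 · 1.32231e-01 ≈ 203.636.
Since α = 2/3 < 1, p = c/n^{2/3} ≫ 1/n is above the triangle threshold p ~ 1/n. Asymptotically E[X] ~ (c³/6)·n^{3(1−α)} = (4³/6)·n^{1} → ∞; triangles are abundant w.h.p.

E[X] ≈ 203.636; in regime p = Θ(1/n^{2/3}) E[X] diverges (above the triangle threshold p ~ 1/n).


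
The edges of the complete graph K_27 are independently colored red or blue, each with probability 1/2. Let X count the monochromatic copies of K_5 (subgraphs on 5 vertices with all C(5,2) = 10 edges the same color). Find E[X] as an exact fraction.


Let X = Σ_S X_S over the C(27, 5) = 80730 subsets S of size 5, where X_S = 1 if the K_5 on S is monochromatic.
For a fixed S, the K_5 on S has C(5, 2) = 10 edges. P[all 10 edges red] = (1/2)^10, and likewise for blue, so P[monochromatic] = 2·(1/2)^10 = 2^{1 − 10} = 1/512.
By linearity of expectation: E[X] = C(27, 5) · 2^{1 − 10} = 80730 · 1/512 = 40365/256.
Numerically: E[X] ≈ 157.67578.

E[X] = C(27,5)·2^(1−C(5,2)) = 40365/256 ≈ 157.67578.


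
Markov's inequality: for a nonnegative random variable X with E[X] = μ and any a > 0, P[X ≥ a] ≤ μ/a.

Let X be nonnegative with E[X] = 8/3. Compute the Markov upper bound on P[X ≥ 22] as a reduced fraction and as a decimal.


μ = E[X] = 8/3, a = 22.
Markov: P[X ≥ 22] ≤ μ/a = (8/3)/22 = 4/33.
Numerically: ≈ 0.12121.
(Since a = 22 > μ = 2.66667, the bound 4/33 is < 1 and informative.)

P[X ≥ 22] ≤ 4/33 ≈ 0.12121.


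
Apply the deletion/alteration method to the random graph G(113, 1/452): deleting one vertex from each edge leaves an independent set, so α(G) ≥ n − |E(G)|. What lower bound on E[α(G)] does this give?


E[|E(G)|] = C(113, 2)·p = 6328 · (1/452) = 14.
E[α(G)] ≥ n − E[|E(G)|] = 113 − 14 = 99.
Numerically: ≈ 99.000000.
(This is only a lower bound; the true E[α(G)] may be larger.)

E[α(G)] ≥ 99 ≈ 99.000000.


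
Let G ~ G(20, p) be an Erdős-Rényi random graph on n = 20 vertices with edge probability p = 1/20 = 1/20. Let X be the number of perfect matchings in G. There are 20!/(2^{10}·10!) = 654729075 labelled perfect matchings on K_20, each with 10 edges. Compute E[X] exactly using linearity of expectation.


K_20 has 20!/(2^{10}·10!) = 654729075 labelled perfect matchings.
For each such perfect matching H, let X_H = 1 if all 10 edges of H are present in G. Then P[X_H = 1] = p^{10} = (1/20)^{10} = 1/10240000000000.
Summing the indicators: E[X] = Σ_H E[X_H] = 654729075 · p^{10} = 654729075 · 1/10240000000000 = 26189163/409600000000.
Numerically: E[X] ≈ 6.3938e-05.

E[X] = 654729075 · (1/20)^{10} = 26189163/409600000000 ≈ 6.3938e-05.


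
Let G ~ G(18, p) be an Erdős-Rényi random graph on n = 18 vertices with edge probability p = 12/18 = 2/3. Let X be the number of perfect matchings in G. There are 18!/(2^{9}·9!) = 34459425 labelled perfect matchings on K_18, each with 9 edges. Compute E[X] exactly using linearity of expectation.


K_18 has 18!/(2^{9}·9!) = 34459425 labelled perfect matchings.
For each such perfect matching H, let X_H = 1 if all 9 edges of H are present in G. Then P[X_H = 1] = p^{9} = (2/3)^{9} = 512/19683.
Summing the indicators: E[X] = Σ_H E[X_H] = 34459425 · p^{9} = 34459425 · 512/19683 = 217817600/243.
Numerically: E[X] ≈ 8.96e+05.

E[X] = 34459425 · (2/3)^{9} = 217817600/243 ≈ 8.96e+05.


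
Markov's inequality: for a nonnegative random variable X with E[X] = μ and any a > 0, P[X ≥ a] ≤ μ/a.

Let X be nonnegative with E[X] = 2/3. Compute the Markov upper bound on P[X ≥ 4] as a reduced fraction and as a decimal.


μ = E[X] = 2/3, a = 4.
Markov: P[X ≥ 4] ≤ μ/a = (2/3)/4 = 1/6.
Numerically: ≈ 0.16667.
(Since a = 4 > μ = 0.66667, the bound 1/6 is < 1 and informative.)

P[X ≥ 4] ≤ 1/6 ≈ 0.16667.


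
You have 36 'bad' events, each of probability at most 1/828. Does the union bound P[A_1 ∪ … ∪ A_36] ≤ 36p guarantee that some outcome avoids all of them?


Union bound: P[∪_{i=1}^{36} A_i] ≤ Σ_i P[A_i] ≤ 36·p = 36·(1/828) = 1/23.
Numerically: 1/23 ≈ 0.043.
Is 1/23 < 1? YES.
Since P[∪ A_i] ≤ 1/23 < 1, the complement has P[∩ A_i^c] ≥ 1 − 1/23 = 22/23 > 0, so some outcome avoids every A_i.

36·p = 1/23 ≈ 0.043; existence CERTIFIED by the union bound.


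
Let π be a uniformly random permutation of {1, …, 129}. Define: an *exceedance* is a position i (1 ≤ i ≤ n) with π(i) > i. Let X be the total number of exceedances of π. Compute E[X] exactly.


Write X = Σ_{i=1}^{129} X_i, where X_i = 1_{π(i) > i}.
For each fixed i, π(i) is uniform over {1, …, 129} (marginal of a uniform permutation), so P[π(i) > i] = (n − i)/n. Summing: Σ_{i=1}^{129} (n − i)/n = (0 + 1 + … + 128)/129 = 129(129 − 1)/(2·129) = (129 − 1)/2.
Hence E[X] = Σ_{i=1}^{129} (129 − i)/129 = 64 ≈ 64.00000.

E[X] = 64 = 64.00000.


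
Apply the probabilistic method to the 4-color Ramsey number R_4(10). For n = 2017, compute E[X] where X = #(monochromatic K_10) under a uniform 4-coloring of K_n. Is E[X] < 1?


E[X] = C(2017, 10) · 4^{1 − 45} = 300324964434452596180990448 · 4^{−44} = 300324964434452596180990448/309485009821345068724781056.
As a reduced fraction: E[X] = 18770310277153287261311903/19342813113834066795298816 ≈ 0.97040.
Is E[X] < 1? YES.
Since E[X] < 1, there exists a 4-coloring of K_{2017} with no monochromatic K_10; hence R_4(10) > 2017.

E[X] = 18770310277153287261311903/19342813113834066795298816 ≈ 0.97040; E[X] < 1, so R_4(10) > 2017.


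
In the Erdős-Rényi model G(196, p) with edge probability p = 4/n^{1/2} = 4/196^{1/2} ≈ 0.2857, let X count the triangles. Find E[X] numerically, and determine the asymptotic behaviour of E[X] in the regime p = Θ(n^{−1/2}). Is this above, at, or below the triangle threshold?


Number of potential triangles: C(196, 3) = 1235780.
Each occurs with probability p³ ≈ (0.2857)³ ≈ 2.332362e-02.
By linearity: E[X] = C(196, 3)·p³ ≈ 1235780 · 2.332362e-02 ≈ 28822.8571.
Since α = 1/2 < 1, p = c/n^{1/2} ≫ 1/n is above the triangle threshold p ~ 1/n. Asymptotically E[X] ~ (c³/6)·n^{3(1−α)} = (4³/6)·n^{1.5} → ∞; triangles are abundant w.h.p.

E[X] ≈ 28822.8571; in regime p = Θ(1/n^{1/2}) E[X] diverges (above the triangle threshold p ~ 1/n).


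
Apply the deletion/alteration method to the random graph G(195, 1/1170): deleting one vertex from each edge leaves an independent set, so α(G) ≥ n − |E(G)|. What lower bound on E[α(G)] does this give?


E[|E(G)|] = C(195, 2)·p = 18915 · (1/1170) = 97/6.
E[α(G)] ≥ n − E[|E(G)|] = 195 − 97/6 = 1073/6.
Numerically: ≈ 178.833333.
(This is only a lower bound; the true E[α(G)] may be larger.)

E[α(G)] ≥ 1073/6 ≈ 178.833333.


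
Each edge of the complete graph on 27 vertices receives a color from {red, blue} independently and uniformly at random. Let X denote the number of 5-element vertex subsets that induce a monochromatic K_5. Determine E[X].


Let X = Σ_S X_S over the C(27, 5) = 80730 subsets S of size 5, where X_S = 1 if the K_5 on S is monochromatic.
For a fixed S, the K_5 on S has C(5, 2) = 10 edges. P[all 10 edges red] = (1/2)^10, and likewise for blue, so P[monochromatic] = 2·(1/2)^10 = 2^{1 − 10} = 1/512.
By linearity: E[X] = C(27, 5) · 2^{1 − 10} = 80730 · 1/512 = 40365/256.
Numerically: E[X] ≈ 157.6758.

E[X] = C(27,5)·2^(1−C(5,2)) = 40365/256 ≈ 157.6758.


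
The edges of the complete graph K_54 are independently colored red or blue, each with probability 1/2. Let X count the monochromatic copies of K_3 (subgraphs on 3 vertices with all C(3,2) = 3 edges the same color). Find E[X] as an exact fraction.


Let X = Σ_S X_S over the C(54, 3) = 24804 subsets S of size 3, where X_S = 1 if the K_3 on S is monochromatic.
For a fixed S, the K_3 on S has C(3, 2) = 3 edges. P[all 3 edges red] = (1/2)^3, and likewise for blue, so P[monochromatic] = 2·(1/2)^3 = 2^{1 − 3} = 1/4.
By linearity: E[X] = C(54, 3) · 2^{1 − 3} = 24804 · 1/4 = 6201.
Numerically: E[X] ≈ 6201.0000.

E[X] = C(54,3)·2^(1−C(3,2)) = 6201 ≈ 6201.0000.


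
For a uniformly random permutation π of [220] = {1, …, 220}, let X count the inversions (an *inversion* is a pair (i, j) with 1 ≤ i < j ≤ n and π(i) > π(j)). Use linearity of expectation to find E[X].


Write X = Σ X_I over the C(220, 2) = 24090 pairs i < j, with X_I the indicator of one inversion.
There are 24090 indicators.
For each fixed pair i < j, the values π(i) and π(j) are two distinct elements of {1, …, 220} in uniformly random order; by symmetry P[π(i) > π(j)] = 1/2.
By linearity: E[X] = 24090 · (1/2) = C(220, 2) · (1/2) = 24090/2 = 12045 ≈ 12045.000000.

E[X] = 12045 = 12045.000000.


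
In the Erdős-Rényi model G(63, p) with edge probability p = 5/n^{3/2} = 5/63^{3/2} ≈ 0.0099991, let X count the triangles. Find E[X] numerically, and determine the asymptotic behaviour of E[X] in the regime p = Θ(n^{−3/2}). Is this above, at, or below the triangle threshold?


Number of potential triangles: C(63, 3) = 39711.
Each occurs with probability p³ ≈ (0.0099991)³ ≈ 9.9971807e-07.
By linearity: E[X] = C(63, 3)·p³ ≈ 39711 · 9.9971807e-07 ≈ 0.03970.
Since α = 3/2 > 1, p = c/n^{3/2} = o(1/n) is below the triangle threshold p ~ 1/n. Asymptotically E[X] ~ (c³/6)·n^{3(1−α)} = (5³/6)·n^{-1.5} → 0, so by Markov's inequality G has no triangles w.h.p.

E[X] ≈ 0.03970; in regime p = Θ(1/n^{3/2}) E[X] tends to 0 (below the triangle threshold p ~ 1/n).


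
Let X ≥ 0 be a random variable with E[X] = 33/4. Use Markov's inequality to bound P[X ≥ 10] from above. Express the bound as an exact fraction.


μ = E[X] = 33/4, a = 10.
Markov: P[X ≥ 10] ≤ μ/a = (33/4)/10 = 33/40.
Numerically: ≈ 0.825.
(Since a = 10 > μ = 8.250, the bound 33/40 is < 1 and informative.)

P[X ≥ 10] ≤ 33/40 ≈ 0.825.


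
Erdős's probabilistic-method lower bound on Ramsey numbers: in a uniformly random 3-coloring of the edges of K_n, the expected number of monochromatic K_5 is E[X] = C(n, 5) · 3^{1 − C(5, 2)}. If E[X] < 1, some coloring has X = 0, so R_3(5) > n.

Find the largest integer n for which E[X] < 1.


We need C(n, 5) · 3^{1 − 10} < 1, i.e. C(n, 5) < 3^{10 − 1} = 19683.
Check values of n near the boundary:
  n = 17: C(17, 5) = 6188; 6188 < 19683? YES
  n = 18: C(18, 5) = 8568; 8568 < 19683? YES
  n = 19: C(19, 5) = 11628; 11628 < 19683? YES
  n = 20: C(20, 5) = 15504; 15504 < 19683? YES
  n = 21: C(21, 5) = 20349; 20349 < 19683? NO
  n = 22: C(22, 5) = 26334; 26334 < 19683? NO
The largest n with C(n, 5) < 19683 is n = 20 (where E[X] = 5168/6561 ≈ 0.7877). Hence R_3(5) > 20, i.e. R_3(5) ≥ 21.

Largest n = 20; hence R_3(5) > 20.


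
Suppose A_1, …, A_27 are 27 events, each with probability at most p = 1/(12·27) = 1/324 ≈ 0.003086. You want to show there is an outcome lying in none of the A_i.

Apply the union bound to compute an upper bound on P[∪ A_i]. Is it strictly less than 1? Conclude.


Union bound: P[∪_{i=1}^{27} A_i] ≤ Σ_i P[A_i] ≤ 27·p = 27·(1/324) = 1/12.
Numerically: 1/12 ≈ 0.083333.
Is 1/12 < 1? YES.
Since P[∪ A_i] ≤ 1/12 < 1, the complement has P[∩ A_i^c] ≥ 1 − 1/12 = 11/12 > 0, so some outcome avoids every A_i.

27·p = 1/12 ≈ 0.083333; existence CERTIFIED by the union bound.


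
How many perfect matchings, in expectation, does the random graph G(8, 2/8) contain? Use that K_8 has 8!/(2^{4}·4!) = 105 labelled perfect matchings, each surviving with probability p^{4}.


K_8 has 8!/(2^{4}·4!) = 105 labelled perfect matchings.
For each such perfect matching H, let X_H = 1 if all 4 edges of H are present in G. Then P[X_H = 1] = p^{4} = (1/4)^{4} = 1/256.
By linearity of expectation: E[X] = Σ_H E[X_H] = 105 · p^{4} = 105 · 1/256 = 105/256.
Numerically: E[X] ≈ 0.41.

E[X] = 105 · (1/4)^{4} = 105/256 ≈ 0.41.


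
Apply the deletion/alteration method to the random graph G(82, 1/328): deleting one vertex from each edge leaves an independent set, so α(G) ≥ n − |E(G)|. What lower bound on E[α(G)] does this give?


E[|E(G)|] = C(82, 2)·p = 3321 · (1/328) = 81/8.
E[α(G)] ≥ n − E[|E(G)|] = 82 − 81/8 = 575/8.
Numerically: ≈ 71.8750.
(This is only a lower bound; the true E[α(G)] may be larger.)

E[α(G)] ≥ 575/8 ≈ 71.8750.


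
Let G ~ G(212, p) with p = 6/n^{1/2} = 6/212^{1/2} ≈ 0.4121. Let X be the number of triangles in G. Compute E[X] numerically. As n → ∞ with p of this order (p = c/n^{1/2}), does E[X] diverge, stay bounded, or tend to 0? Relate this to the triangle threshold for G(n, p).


Number of potential triangles: C(212, 3) = 1565620.
Each occurs with probability p³ ≈ (0.4121)³ ≈ 6.997614e-02.
By linearity: E[X] = C(212, 3)·p³ ≈ 1565620 · 6.997614e-02 ≈ 109556.0386.
Since α = 1/2 < 1, p = c/n^{1/2} ≫ 1/n is above the triangle threshold p ~ 1/n. Asymptotically E[X] ~ (c³/6)·n^{3(1−α)} = (6³/6)·n^{1.5} → ∞; triangles are abundant w.h.p.

E[X] ≈ 109556.0386; in regime p = Θ(1/n^{1/2}) E[X] diverges (above the triangle threshold p ~ 1/n).


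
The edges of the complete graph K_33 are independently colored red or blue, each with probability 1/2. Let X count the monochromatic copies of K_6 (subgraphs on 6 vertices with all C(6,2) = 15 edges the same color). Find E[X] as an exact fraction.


Let X = Σ_S X_S over the C(33, 6) = 1107568 subsets S of size 6, where X_S = 1 if the K_6 on S is monochromatic.
For a fixed S, the K_6 on S has C(6, 2) = 15 edges. P[all 15 edges red] = (1/2)^15, and likewise for blue, so P[monochromatic] = 2·(1/2)^15 = 2^{1 − 15} = 1/16384.
By linearity: E[X] = C(33, 6) · 2^{1 − 15} = 1107568 · 1/16384 = 69223/1024.
Numerically: E[X] ≈ 67.601.

E[X] = C(33,6)·2^(1−C(6,2)) = 69223/1024 ≈ 67.601.


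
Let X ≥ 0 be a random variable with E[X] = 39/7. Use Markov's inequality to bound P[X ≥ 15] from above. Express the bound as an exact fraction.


μ = E[X] = 39/7, a = 15.
Markov: P[X ≥ 15] ≤ μ/a = (39/7)/15 = 13/35.
Numerically: ≈ 0.37143.
(Since a = 15 > μ = 5.57143, the bound 13/35 is < 1 and informative.)

P[X ≥ 15] ≤ 13/35 ≈ 0.37143.


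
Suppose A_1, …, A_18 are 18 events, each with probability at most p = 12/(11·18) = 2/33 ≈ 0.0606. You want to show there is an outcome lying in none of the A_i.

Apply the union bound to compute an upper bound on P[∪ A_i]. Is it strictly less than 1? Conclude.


Union bound: P[∪_{i=1}^{18} A_i] ≤ Σ_i P[A_i] ≤ 18·p = 18·(2/33) = 12/11.
Numerically: 12/11 ≈ 1.0909.
Is 12/11 < 1? NO.
Since the bound 12/11 is ≥ 1, the union bound is uninformative here; it does NOT by itself certify existence.

18·p = 12/11 ≈ 1.0909; existence NOT certified by the union bound.


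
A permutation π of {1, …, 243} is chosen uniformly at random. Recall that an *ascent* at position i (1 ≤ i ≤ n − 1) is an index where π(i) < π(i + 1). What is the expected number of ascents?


Write X = Σ X_I over i = 1, …, 242, with X_I the indicator of one ascent.
There are 242 indicators.
For each fixed i, the pair (π(i), π(i+1)) is a uniformly random ordered pair of distinct values from {1, …, 243}; by symmetry P[π(i) < π(i+1)] = 1/2.
By linearity: E[X] = 242 · (1/2) = (243 − 1) · (1/2) = 121 ≈ 121.000.

E[X] = 121 = 121.000.


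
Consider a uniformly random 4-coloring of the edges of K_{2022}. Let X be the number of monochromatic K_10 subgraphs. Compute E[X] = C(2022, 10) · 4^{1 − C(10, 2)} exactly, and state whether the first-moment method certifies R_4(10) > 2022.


E[X] = C(2022, 10) · 4^{1 − 45} = 307870445231474093395937796 · 4^{−44} = 307870445231474093395937796/309485009821345068724781056.
As a reduced fraction: E[X] = 76967611307868523348984449/77371252455336267181195264 ≈ 0.994783.
Is E[X] < 1? YES.
Since E[X] < 1, there exists a 4-coloring of K_{2022} with no monochromatic K_10; hence R_4(10) > 2022.

E[X] = 76967611307868523348984449/77371252455336267181195264 ≈ 0.994783; E[X] < 1, so R_4(10) > 2022.


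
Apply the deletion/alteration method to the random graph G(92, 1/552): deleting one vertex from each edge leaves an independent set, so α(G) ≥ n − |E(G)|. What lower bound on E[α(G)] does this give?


E[|E(G)|] = C(92, 2)·p = 4186 · (1/552) = 91/12.
E[α(G)] ≥ n − E[|E(G)|] = 92 − 91/12 = 1013/12.
Numerically: ≈ 84.417.
(This is only a lower bound; the true E[α(G)] may be larger.)

E[α(G)] ≥ 1013/12 ≈ 84.417.


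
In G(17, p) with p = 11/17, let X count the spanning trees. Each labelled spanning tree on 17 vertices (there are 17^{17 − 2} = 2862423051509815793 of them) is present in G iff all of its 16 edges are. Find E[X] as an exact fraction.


K_17 has 17^{17 − 2} = 2862423051509815793 labelled spanning trees.
For each such spanning tree H, let X_H = 1 if all 16 edges of H are present in G. Then P[X_H = 1] = p^{16} = (11/17)^{16} = 45949729863572161/48661191875666868481.
By linearity: E[X] = Σ_H E[X_H] = 2862423051509815793 · p^{16} = 2862423051509815793 · 45949729863572161/48661191875666868481 = 45949729863572161/17.
Numerically: E[X] ≈ 2.70293e+15.

E[X] = 2862423051509815793 · (11/17)^{16} = 45949729863572161/17 ≈ 2.70293e+15.


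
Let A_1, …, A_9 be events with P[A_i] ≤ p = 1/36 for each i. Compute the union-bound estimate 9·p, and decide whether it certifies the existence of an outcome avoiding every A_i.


Union bound: P[∪_{i=1}^{9} A_i] ≤ Σ_i P[A_i] ≤ 9·p = 9·(1/36) = 1/4.
Numerically: 1/4 ≈ 0.250.
Is 1/4 < 1? YES.
Since P[∪ A_i] ≤ 1/4 < 1, the complement has P[∩ A_i^c] ≥ 1 − 1/4 = 3/4 > 0, so some outcome avoids every A_i.

9·p = 1/4 ≈ 0.250; existence CERTIFIED by the union bound.
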